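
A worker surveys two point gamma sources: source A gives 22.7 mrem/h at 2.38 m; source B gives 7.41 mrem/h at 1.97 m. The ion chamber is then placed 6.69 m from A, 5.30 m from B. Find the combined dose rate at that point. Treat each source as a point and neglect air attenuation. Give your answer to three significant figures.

Each source contributes Iᵢ·(dᵢ/rᵢ)²; contributions add.
A: 22.7 × (2.38/6.69)² = 2.873 mrem/h
B: 7.41 × (1.97/5.30)² = 1.024 mrem/h
Total = 2.873 + 1.024 = 3.897 mrem/h.

3.90 mrem/h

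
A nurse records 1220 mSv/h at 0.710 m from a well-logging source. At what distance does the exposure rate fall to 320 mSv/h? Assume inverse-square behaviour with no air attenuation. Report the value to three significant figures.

1.39 m

Since intensity falls as 1/r², d₂ = d₁·√(I₁/I₂).
I₁/I₂ = 1220/320 = 3.812, so d₂ = 0.710 × √3.812 = 1.386 m.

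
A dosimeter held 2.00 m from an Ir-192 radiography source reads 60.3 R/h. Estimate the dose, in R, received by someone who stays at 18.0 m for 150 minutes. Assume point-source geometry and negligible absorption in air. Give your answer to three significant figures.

Using I₁d₁² = I₂d₂², rate at 18.0 m:
(2.00/18.0)² = 0.01235, so 60.3 × 0.01235 = 0.7447 R/h.
Dose = rate × time = 0.7447 R/h × 2.500 h = 1.862 R.

1.86 R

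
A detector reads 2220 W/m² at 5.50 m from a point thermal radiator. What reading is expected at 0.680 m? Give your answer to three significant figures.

145000 W/m²

Applying the 1/r² law, the rate at 0.680 m is
(5.50/0.680)² = 65.42, so 2220 × 65.42 = 145200 W/m².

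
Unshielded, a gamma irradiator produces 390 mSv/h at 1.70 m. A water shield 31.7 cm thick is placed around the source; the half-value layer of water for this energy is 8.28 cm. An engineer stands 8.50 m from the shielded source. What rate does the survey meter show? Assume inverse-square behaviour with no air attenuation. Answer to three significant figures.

Distance alone: 390 × (1.70/8.50)² = 390 × 0.04000 = 15.60 mSv/h.
Shield: 31.7/8.28 = 3.829 half-value layers → attenuation 2^(−3.829) = 0.07036.
Combined: 15.60 × 0.07036 = 1.098 mSv/h.

1.10 mSv/h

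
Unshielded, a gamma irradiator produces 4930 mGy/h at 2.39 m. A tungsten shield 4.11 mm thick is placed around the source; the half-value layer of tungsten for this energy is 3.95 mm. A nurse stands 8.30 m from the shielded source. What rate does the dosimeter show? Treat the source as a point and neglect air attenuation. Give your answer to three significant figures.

Distance alone: 4930 × (2.39/8.30)² = 4930 × 0.08292 = 408.8 mGy/h.
Shield: 4.11/3.95 = 1.041 half-value layers → attenuation 2^(−1.041) = 0.4860.
Combined: 408.8 × 0.4860 = 198.7 mGy/h.

199 mGy/h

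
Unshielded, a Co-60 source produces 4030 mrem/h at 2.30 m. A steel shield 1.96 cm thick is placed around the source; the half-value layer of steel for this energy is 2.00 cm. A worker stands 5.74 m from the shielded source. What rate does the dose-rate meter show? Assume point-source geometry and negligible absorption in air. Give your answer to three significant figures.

328 mrem/h

Distance alone: (2.30/5.74)² = 0.1606, so 4030 × 0.1606 = 647.2 mrem/h.
Shield: 1.96/2.00 = 0.9800 half-value layers → attenuation 2^(−0.9800) = 0.5070.
Combined: 647.2 × 0.5070 = 328.1 mrem/h.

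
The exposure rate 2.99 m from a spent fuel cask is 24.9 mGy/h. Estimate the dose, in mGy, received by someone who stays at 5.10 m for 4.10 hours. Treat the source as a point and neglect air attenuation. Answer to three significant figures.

Using I₁d₁² = I₂d₂², rate at 5.10 m:
(2.99/5.10)² = 0.3437, so 24.9 × 0.3437 = 8.558 mGy/h.
Dose = rate × time = 8.558 mGy/h × 4.100 h = 35.09 mGy.

35.1 mGy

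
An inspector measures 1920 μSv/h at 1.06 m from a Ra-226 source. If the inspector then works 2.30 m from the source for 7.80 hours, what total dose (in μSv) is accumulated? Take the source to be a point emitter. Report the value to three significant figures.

Intensity scales as (d₁/d₂)², so rate at 2.30 m:
(1.06/2.30)² = 0.2124, so 1920 × 0.2124 = 407.8 μSv/h.
Dose = rate × time = 407.8 μSv/h × 7.800 h = 3181 μSv.

3180 μSv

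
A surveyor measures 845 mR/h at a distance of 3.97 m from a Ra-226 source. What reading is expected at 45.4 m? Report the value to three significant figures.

Intensity scales as (d₁/d₂)², so the rate at 45.4 m is
845 × (3.97/45.4)² = 845 × 0.007647 = 6.462 mR/h.

6.46 mR/h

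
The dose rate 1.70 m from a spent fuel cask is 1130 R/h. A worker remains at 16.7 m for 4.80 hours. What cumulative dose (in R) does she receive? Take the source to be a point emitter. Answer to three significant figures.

By the inverse-square law, rate at 16.7 m:
(1.70/16.7)² = 0.01036, so 1130 × 0.01036 = 11.71 R/h.
Dose = rate × time = 11.71 R/h × 4.800 h = 56.21 R.

56.2 R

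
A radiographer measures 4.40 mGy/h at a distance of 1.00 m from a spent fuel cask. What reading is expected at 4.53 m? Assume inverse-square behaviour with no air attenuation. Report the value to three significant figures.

Applying the 1/r² law, the rate at 4.53 m is
4.40 × (1.00/4.53)² = 4.40 × 0.04873 = 0.2144 mGy/h.

0.214 mGy/h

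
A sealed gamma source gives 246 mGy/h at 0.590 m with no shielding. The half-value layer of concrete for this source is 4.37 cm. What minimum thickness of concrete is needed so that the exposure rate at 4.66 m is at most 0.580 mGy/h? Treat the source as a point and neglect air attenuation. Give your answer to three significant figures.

At 4.66 m, distance alone gives 246 × (0.590/4.66)² = 246 × 0.01603 = 3.943 mGy/h.
Further attenuation needed: 3.943/0.580 = 6.798.
n = log₂(6.798) = 2.765 half-value layers.
Thickness = 2.765 × 4.37 cm = 12.08 cm.

12.1 cm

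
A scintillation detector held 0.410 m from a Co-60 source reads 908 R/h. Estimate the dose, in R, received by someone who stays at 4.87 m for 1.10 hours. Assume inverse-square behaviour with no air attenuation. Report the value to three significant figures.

By the inverse-square law, rate at 4.87 m:
(0.410/4.87)² = 0.007088, so 908 × 0.007088 = 6.436 R/h.
Dose = rate × time = 6.436 R/h × 1.100 h = 7.080 R.

7.08 R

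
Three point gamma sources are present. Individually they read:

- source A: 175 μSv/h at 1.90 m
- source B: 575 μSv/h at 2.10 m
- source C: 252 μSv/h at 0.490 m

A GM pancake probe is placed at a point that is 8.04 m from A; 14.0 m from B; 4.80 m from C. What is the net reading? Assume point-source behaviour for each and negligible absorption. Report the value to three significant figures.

Each source contributes Iᵢ·(dᵢ/rᵢ)²; contributions add.
A: 175 × (1.90/8.04)² = 9.773 μSv/h
B: 575 × (2.10/14.0)² = 12.94 μSv/h
C: 252 × (0.490/4.80)² = 2.626 μSv/h
Total = 9.773 + 12.94 + 2.626 = 25.34 μSv/h.

25.3 μSv/h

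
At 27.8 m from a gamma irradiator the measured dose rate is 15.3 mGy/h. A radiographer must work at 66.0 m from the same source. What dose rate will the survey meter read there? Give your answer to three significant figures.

2.71 mGy/h

Using I₁d₁² = I₂d₂², scaling from 27.8 m to 66.0 m:
(27.8/66.0)² = 0.1774, so 15.3 × 0.1774 = 2.714 mGy/h.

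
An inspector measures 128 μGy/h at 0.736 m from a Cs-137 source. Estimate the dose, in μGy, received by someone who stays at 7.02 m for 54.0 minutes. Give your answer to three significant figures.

By the inverse-square law, rate at 7.02 m:
(0.736/7.02)² = 0.01099, so 128 × 0.01099 = 1.407 μGy/h.
Dose = rate × time = 1.407 μGy/h × 0.9000 h = 1.266 μGy.

1.27 μGy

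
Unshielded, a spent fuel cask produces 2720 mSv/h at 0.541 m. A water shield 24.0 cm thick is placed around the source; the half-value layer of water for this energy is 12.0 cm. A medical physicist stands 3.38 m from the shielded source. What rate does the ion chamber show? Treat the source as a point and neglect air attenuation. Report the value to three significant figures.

17.4 mSv/h

Distance alone: 2720 × (0.541/3.38)² = 2720 × 0.02562 = 69.69 mSv/h.
Shield: 24.0/12.0 = 2.000 half-value layers → attenuation 2^(−2.000) = 0.2500.
Combined: 69.69 × 0.2500 = 17.42 mSv/h.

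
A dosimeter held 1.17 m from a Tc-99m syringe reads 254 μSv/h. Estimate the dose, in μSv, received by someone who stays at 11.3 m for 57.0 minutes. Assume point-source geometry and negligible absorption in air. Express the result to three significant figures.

2.59 μSv

Intensity scales as (d₁/d₂)², so rate at 11.3 m:
(1.17/11.3)² = 0.01072, so 254 × 0.01072 = 2.723 μSv/h.
Dose = rate × time = 2.723 μSv/h × 0.9500 h = 2.587 μSv.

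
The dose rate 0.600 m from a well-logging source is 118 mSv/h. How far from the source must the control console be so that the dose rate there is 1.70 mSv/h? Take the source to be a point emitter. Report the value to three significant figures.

5.00 m

Using I₁d₁² = I₂d₂², d₂ = d₁·√(I₁/I₂).
I₁/I₂ = 118/1.70 = 69.41, so d₂ = 0.600 × √69.41 = 4.999 m.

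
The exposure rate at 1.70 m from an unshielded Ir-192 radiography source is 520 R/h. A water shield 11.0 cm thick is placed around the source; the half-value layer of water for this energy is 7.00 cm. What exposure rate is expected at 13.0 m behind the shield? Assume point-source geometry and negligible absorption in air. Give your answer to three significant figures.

Distance alone: (1.70/13.0)² = 0.01710, so 520 × 0.01710 = 8.892 R/h.
Shield: 11.0/7.00 = 1.571 half-value layers → attenuation 2^(−1.571) = 0.3366.
Combined: 8.892 × 0.3366 = 2.993 R/h.

2.99 R/h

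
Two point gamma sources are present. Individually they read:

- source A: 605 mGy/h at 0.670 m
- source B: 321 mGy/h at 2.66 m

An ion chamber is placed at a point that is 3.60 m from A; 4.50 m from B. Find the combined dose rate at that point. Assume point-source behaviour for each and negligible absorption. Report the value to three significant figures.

By superposition, sum each source's inverse-square contribution:
A: 605 × (0.670/3.60)² = 20.96 mGy/h
B: 321 × (2.66/4.50)² = 112.2 mGy/h
Total = 20.96 + 112.2 = 133.2 mGy/h.

133 mGy/h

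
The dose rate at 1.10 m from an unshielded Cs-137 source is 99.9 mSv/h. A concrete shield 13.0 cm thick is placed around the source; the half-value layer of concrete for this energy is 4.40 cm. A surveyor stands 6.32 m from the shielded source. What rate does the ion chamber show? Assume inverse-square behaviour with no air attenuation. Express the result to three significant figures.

Distance alone: 99.9 × (1.10/6.32)² = 99.9 × 0.03029 = 3.026 mSv/h.
Shield: 13.0/4.40 = 2.955 half-value layers → attenuation 2^(−2.955) = 0.1290.
Combined: 3.026 × 0.1290 = 0.3904 mSv/h.

0.390 mSv/h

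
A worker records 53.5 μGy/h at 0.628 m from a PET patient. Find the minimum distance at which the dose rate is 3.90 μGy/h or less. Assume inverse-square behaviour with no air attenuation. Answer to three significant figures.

2.33 m

Intensity scales as (d₁/d₂)², so d₂ = d₁·√(I₁/I₂).
I₁/I₂ = 53.5/3.90 = 13.72, so d₂ = 0.628 × √13.72 = 2.326 m.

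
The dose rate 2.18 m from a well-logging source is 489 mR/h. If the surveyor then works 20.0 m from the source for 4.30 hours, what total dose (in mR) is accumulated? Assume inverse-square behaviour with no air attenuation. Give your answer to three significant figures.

Applying the 1/r² law, rate at 20.0 m:
(2.18/20.0)² = 0.01188, so 489 × 0.01188 = 5.809 mR/h.
Dose = rate × time = 5.809 mR/h × 4.300 h = 24.98 mR.

25.0 mR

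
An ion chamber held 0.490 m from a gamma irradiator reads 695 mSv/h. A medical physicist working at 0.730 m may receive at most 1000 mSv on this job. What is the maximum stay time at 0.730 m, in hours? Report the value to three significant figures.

Applying the 1/r² law, rate at 0.730 m:
(0.490/0.730)² = 0.4506, so 695 × 0.4506 = 313.2 mSv/h.
Stay time = 1000 mSv ÷ 313.2 mSv/h = 3.193 h.

3.19 h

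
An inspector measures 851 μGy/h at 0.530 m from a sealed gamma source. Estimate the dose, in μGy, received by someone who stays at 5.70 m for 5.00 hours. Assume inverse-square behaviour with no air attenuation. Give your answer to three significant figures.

36.8 μGy

Using I₁d₁² = I₂d₂², rate at 5.70 m:
851 × (0.530/5.70)² = 851 × 0.008646 = 7.358 μGy/h.
Dose = rate × time = 7.358 μGy/h × 5.000 h = 36.79 μGy.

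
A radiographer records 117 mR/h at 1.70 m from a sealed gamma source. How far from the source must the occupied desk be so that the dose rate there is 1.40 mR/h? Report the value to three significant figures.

Intensity scales as (d₁/d₂)², so d₂ = d₁·√(I₁/I₂).
I₁/I₂ = 117/1.40 = 83.57, so d₂ = 1.70 × √83.57 = 15.54 m.

15.5 m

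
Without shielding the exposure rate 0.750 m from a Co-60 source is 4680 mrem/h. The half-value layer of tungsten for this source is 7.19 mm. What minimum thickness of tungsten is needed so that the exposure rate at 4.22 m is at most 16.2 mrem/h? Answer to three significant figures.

22.9 mm

At 4.22 m, distance alone gives (0.750/4.22)² = 0.03159, so 4680 × 0.03159 = 147.8 mrem/h.
Further attenuation needed: 147.8/16.2 = 9.123.
n = log₂(9.123) = 3.190 half-value layers.
Thickness = 3.190 × 7.19 mm = 22.94 mm.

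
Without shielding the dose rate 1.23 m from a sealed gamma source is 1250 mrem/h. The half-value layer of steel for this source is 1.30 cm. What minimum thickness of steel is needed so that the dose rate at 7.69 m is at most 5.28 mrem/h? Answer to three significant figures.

At 7.69 m, distance alone gives (1.23/7.69)² = 0.02558, so 1250 × 0.02558 = 31.97 mrem/h.
Further attenuation needed: 31.97/5.28 = 6.055.
n = log₂(6.055) = 2.598 half-value layers.
Thickness = 2.598 × 1.30 cm = 3.377 cm.

3.38 cm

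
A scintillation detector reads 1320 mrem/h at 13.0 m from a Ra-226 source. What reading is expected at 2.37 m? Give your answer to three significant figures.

39700 mrem/h

Applying the 1/r² law, the rate at 2.37 m is
1320 × (13.0/2.37)² = 1320 × 30.09 = 39720 mrem/h.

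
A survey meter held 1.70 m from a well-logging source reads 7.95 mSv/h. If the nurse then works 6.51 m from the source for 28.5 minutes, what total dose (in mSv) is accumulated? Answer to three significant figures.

0.258 mSv

Applying the 1/r² law, rate at 6.51 m:
(1.70/6.51)² = 0.06819, so 7.95 × 0.06819 = 0.5421 mSv/h.
Dose = rate × time = 0.5421 mSv/h × 0.4750 h = 0.2575 mSv.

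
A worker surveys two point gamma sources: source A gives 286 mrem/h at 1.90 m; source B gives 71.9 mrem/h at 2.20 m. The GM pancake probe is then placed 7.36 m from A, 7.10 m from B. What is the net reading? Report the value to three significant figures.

26.0 mrem/h

Each source contributes Iᵢ·(dᵢ/rᵢ)²; contributions add.
A: 286 × (1.90/7.36)² = 19.06 mrem/h
B: 71.9 × (2.20/7.10)² = 6.903 mrem/h
Total = 19.06 + 6.903 = 25.96 mrem/h.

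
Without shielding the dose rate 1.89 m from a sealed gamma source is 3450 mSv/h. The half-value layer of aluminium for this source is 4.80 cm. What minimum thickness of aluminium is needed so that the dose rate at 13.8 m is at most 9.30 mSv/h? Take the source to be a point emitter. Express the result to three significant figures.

13.4 cm

At 13.8 m, distance alone gives 3450 × (1.89/13.8)² = 3450 × 0.01876 = 64.72 mSv/h.
Further attenuation needed: 64.72/9.30 = 6.959.
n = log₂(6.959) = 2.799 half-value layers.
Thickness = 2.799 × 4.80 cm = 13.44 cm.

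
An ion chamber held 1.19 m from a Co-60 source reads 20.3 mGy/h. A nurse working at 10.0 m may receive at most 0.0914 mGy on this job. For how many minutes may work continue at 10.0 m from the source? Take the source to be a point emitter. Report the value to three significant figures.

19.1 min

Applying the 1/r² law, rate at 10.0 m:
20.3 × (1.19/10.0)² = 20.3 × 0.01416 = 0.2874 mGy/h.
Stay time = 0.0914 mGy ÷ 0.2874 mGy/h = 0.3180 h = 19.08 min.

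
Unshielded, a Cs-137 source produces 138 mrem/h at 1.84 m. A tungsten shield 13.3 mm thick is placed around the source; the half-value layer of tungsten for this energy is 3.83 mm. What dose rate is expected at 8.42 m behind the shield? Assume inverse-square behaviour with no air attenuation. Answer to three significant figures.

Distance alone: (1.84/8.42)² = 0.04775, so 138 × 0.04775 = 6.590 mrem/h.
Shield: 13.3/3.83 = 3.473 half-value layers → attenuation 2^(−3.473) = 0.09006.
Combined: 6.590 × 0.09006 = 0.5935 mrem/h.

0.594 mrem/h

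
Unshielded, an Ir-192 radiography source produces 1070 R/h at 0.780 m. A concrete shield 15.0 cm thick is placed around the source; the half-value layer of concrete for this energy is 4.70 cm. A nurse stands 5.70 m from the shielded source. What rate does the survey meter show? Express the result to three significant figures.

Distance alone: (0.780/5.70)² = 0.01873, so 1070 × 0.01873 = 20.04 R/h.
Shield: 15.0/4.70 = 3.191 half-value layers → attenuation 2^(−3.191) = 0.1095.
Combined: 20.04 × 0.1095 = 2.194 R/h.

2.19 R/h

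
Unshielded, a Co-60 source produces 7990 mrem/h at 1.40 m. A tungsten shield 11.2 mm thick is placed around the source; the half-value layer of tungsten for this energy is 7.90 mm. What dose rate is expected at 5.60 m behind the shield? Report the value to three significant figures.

187 mrem/h

Distance alone: (1.40/5.60)² = 0.06250, so 7990 × 0.06250 = 499.4 mrem/h.
Shield: 11.2/7.90 = 1.418 half-value layers → attenuation 2^(−1.418) = 0.3742.
Combined: 499.4 × 0.3742 = 186.9 mrem/h.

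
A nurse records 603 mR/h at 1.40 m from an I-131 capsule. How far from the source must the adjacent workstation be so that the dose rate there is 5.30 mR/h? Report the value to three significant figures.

14.9 m

Applying the 1/r² law, d₂ = d₁·√(I₁/I₂).
I₁/I₂ = 603/5.30 = 113.8, so d₂ = 1.40 × √113.8 = 14.93 m.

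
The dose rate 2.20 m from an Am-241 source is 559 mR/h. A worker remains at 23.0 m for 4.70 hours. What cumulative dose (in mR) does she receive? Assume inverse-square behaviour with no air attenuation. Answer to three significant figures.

24.0 mR

Intensity scales as (d₁/d₂)², so rate at 23.0 m:
559 × (2.20/23.0)² = 559 × 0.009149 = 5.114 mR/h.
Dose = rate × time = 5.114 mR/h × 4.700 h = 24.04 mR.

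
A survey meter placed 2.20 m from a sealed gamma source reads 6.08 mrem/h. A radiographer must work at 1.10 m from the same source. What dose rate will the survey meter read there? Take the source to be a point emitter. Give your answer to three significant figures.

24.3 mrem/h

Using I₁d₁² = I₂d₂², scaling from 2.20 m to 1.10 m:
6.08 × (2.20/1.10)² = 6.08 × 4.000 = 24.32 mrem/h.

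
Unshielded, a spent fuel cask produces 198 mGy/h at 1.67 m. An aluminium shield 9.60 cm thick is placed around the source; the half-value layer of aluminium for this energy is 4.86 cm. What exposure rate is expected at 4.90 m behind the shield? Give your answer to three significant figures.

5.85 mGy/h

Distance alone: (1.67/4.90)² = 0.1162, so 198 × 0.1162 = 23.01 mGy/h.
Shield: 9.60/4.86 = 1.975 half-value layers → attenuation 2^(−1.975) = 0.2544.
Combined: 23.01 × 0.2544 = 5.854 mGy/h.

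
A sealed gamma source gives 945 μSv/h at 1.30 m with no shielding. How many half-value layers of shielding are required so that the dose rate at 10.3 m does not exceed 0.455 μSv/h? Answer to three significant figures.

At 10.3 m, distance alone gives (1.30/10.3)² = 0.01593, so 945 × 0.01593 = 15.05 μSv/h.
Further attenuation needed: 15.05/0.455 = 33.08.
n = log₂(33.08) = 5.048 half-value layers.

5.05 half-value layers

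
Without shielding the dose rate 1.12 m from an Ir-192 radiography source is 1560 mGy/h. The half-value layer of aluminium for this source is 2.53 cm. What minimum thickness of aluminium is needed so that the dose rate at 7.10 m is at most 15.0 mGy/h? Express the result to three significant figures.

3.47 cm

At 7.10 m, distance alone gives 1560 × (1.12/7.10)² = 1560 × 0.02488 = 38.81 mGy/h.
Further attenuation needed: 38.81/15.0 = 2.587.
n = log₂(2.587) = 1.371 half-value layers.
Thickness = 1.371 × 2.53 cm = 3.469 cm.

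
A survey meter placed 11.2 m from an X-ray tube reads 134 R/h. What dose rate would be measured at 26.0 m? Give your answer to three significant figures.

24.9 R/h

Intensity scales as (d₁/d₂)², so scaling from 11.2 m to 26.0 m:
(11.2/26.0)² = 0.1856, so 134 × 0.1856 = 24.87 R/h.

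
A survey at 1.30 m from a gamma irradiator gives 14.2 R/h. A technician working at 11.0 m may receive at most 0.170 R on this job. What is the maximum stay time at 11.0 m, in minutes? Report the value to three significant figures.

51.4 min

By the inverse-square law, rate at 11.0 m:
(1.30/11.0)² = 0.01397, so 14.2 × 0.01397 = 0.1984 R/h.
Stay time = 0.170 R ÷ 0.1984 R/h = 0.8569 h = 51.41 min.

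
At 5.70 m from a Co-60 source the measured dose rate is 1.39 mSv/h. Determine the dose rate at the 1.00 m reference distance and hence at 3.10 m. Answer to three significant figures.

Intensity scales as (d₁/d₂)², so
At 1.00 m: (5.70/1.00)² = 32.49, so 1.39 × 32.49 = 45.16 mSv/h
At 3.10 m: (1.00/3.10)² = 0.1041, so 45.16 × 0.1041 = 4.701 mSv/h.

45.2 mSv/h; 4.70 mSv/h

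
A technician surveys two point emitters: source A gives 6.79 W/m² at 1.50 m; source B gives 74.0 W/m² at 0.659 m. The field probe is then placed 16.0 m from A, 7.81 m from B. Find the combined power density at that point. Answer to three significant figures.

By superposition, sum each source's inverse-square contribution:
A: 6.79 × (1.50/16.0)² = 0.05968 W/m²
B: 74.0 × (0.659/7.81)² = 0.5269 W/m²
Total = 0.05968 + 0.5269 = 0.5866 W/m².

0.587 W/m²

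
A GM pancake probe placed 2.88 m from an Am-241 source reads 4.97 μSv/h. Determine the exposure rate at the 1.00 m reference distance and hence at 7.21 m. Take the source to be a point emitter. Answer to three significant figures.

By the inverse-square law,
At 1.00 m: 4.97 × (2.88/1.00)² = 4.97 × 8.294 = 41.22 μSv/h
At 7.21 m: 41.22 × (1.00/7.21)² = 41.22 × 0.01924 = 0.7931 μSv/h.

41.2 μSv/h; 0.793 μSv/h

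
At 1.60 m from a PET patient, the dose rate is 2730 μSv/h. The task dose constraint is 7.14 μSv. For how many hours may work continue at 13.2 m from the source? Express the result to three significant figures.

Intensity scales as (d₁/d₂)², so rate at 13.2 m:
(1.60/13.2)² = 0.01469, so 2730 × 0.01469 = 40.10 μSv/h.
Stay time = 7.14 μSv ÷ 40.10 μSv/h = 0.1781 h.

0.178 h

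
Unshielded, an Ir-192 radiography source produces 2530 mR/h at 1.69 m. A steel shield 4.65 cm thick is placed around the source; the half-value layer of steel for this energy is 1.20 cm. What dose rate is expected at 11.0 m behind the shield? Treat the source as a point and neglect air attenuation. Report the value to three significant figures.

4.07 mR/h

Distance alone: (1.69/11.0)² = 0.02360, so 2530 × 0.02360 = 59.71 mR/h.
Shield: 4.65/1.20 = 3.875 half-value layers → attenuation 2^(−3.875) = 0.06816.
Combined: 59.71 × 0.06816 = 4.070 mR/h.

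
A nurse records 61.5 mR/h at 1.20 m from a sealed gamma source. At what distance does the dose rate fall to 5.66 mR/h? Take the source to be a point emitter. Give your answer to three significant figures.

Applying the 1/r² law, d₂ = d₁·√(I₁/I₂).
I₁/I₂ = 61.5/5.66 = 10.87, so d₂ = 1.20 × √10.87 = 3.956 m.

3.96 m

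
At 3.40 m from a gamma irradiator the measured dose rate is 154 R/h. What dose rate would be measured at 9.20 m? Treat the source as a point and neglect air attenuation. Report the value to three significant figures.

21.0 R/h

Applying the 1/r² law, scaling from 3.40 m to 9.20 m:
154 × (3.40/9.20)² = 154 × 0.1366 = 21.04 R/h.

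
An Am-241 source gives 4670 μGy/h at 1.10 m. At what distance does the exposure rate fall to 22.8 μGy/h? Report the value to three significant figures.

By the inverse-square law, d₂ = d₁·√(I₁/I₂).
I₁/I₂ = 4670/22.8 = 204.8, so d₂ = 1.10 × √204.8 = 15.74 m.

15.7 m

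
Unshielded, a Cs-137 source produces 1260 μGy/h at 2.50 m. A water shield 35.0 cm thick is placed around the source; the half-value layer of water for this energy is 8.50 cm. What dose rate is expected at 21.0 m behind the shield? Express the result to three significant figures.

Distance alone: (2.50/21.0)² = 0.01417, so 1260 × 0.01417 = 17.85 μGy/h.
Shield: 35.0/8.50 = 4.118 half-value layers → attenuation 2^(−4.118) = 0.05759.
Combined: 17.85 × 0.05759 = 1.028 μGy/h.

1.03 μGy/h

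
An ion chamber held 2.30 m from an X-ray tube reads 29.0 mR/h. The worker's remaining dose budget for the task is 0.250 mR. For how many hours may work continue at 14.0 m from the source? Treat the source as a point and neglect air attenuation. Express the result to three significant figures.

Intensity scales as (d₁/d₂)², so rate at 14.0 m:
29.0 × (2.30/14.0)² = 29.0 × 0.02699 = 0.7827 mR/h.
Stay time = 0.250 mR ÷ 0.7827 mR/h = 0.3194 h.

0.319 h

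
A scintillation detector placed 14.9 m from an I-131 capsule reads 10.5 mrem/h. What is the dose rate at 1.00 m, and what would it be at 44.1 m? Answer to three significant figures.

By the inverse-square law,
At 1.00 m: (14.9/1.00)² = 222.0, so 10.5 × 222.0 = 2331 mrem/h
At 44.1 m: 2331 × (1.00/44.1)² = 2331 × 0.0005142 = 1.199 mrem/h.

2330 mrem/h; 1.20 mrem/h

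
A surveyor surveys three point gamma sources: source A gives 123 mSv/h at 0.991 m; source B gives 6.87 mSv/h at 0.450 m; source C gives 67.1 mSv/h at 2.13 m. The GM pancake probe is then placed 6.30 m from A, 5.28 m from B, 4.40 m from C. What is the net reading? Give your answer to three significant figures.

By superposition, sum each source's inverse-square contribution:
A: 123 × (0.991/6.30)² = 3.043 mSv/h
B: 6.87 × (0.450/5.28)² = 0.04990 mSv/h
C: 67.1 × (2.13/4.40)² = 15.72 mSv/h
Total = 3.043 + 0.04990 + 15.72 = 18.81 mSv/h.

18.8 mSv/h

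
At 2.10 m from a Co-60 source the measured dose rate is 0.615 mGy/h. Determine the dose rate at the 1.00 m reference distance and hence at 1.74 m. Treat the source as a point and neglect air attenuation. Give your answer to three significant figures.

Using I₁d₁² = I₂d₂²,
At 1.00 m: 0.615 × (2.10/1.00)² = 0.615 × 4.410 = 2.712 mGy/h
At 1.74 m: (1.00/1.74)² = 0.3303, so 2.712 × 0.3303 = 0.8958 mGy/h.

2.71 mGy/h; 0.896 mGy/h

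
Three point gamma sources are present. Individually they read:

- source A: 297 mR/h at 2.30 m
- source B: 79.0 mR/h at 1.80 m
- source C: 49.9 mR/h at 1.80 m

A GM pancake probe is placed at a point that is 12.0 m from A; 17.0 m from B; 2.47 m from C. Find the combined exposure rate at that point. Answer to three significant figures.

By superposition, sum each source's inverse-square contribution:
A: 297 × (2.30/12.0)² = 10.91 mR/h
B: 79.0 × (1.80/17.0)² = 0.8857 mR/h
C: 49.9 × (1.80/2.47)² = 26.50 mR/h
Total = 10.91 + 0.8857 + 26.50 = 38.30 mR/h.

38.3 mR/h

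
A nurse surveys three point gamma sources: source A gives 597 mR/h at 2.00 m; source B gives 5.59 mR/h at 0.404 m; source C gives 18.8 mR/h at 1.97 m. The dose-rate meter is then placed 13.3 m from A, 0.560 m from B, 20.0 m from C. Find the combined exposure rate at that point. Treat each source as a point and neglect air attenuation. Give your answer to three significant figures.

Each source contributes Iᵢ·(dᵢ/rᵢ)²; contributions add.
A: 597 × (2.00/13.3)² = 13.50 mR/h
B: 5.59 × (0.404/0.560)² = 2.909 mR/h
C: 18.8 × (1.97/20.0)² = 0.1824 mR/h
Total = 13.50 + 2.909 + 0.1824 = 16.59 mR/h.

16.6 mR/h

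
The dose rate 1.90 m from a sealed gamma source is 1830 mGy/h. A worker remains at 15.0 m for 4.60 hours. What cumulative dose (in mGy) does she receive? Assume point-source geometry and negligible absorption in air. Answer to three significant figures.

Applying the 1/r² law, rate at 15.0 m:
(1.90/15.0)² = 0.01604, so 1830 × 0.01604 = 29.35 mGy/h.
Dose = rate × time = 29.35 mGy/h × 4.600 h = 135.0 mGy.

135 mGy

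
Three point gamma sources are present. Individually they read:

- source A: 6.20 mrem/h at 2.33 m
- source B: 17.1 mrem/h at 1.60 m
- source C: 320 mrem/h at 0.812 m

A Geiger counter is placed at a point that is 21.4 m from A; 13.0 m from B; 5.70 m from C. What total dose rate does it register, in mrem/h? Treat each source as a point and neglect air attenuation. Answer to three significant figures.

Each source contributes Iᵢ·(dᵢ/rᵢ)²; contributions add.
A: 6.20 × (2.33/21.4)² = 0.07350 mrem/h
B: 17.1 × (1.60/13.0)² = 0.2590 mrem/h
C: 320 × (0.812/5.70)² = 6.494 mrem/h
Total = 0.07350 + 0.2590 + 6.494 = 6.826 mrem/h.

6.83 mrem/h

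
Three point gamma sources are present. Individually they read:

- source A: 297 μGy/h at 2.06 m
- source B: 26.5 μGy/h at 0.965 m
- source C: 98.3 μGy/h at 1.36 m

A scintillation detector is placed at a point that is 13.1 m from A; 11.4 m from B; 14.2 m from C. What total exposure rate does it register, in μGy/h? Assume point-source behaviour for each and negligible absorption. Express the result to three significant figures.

8.44 μGy/h

Each source contributes Iᵢ·(dᵢ/rᵢ)²; contributions add.
A: 297 × (2.06/13.1)² = 7.344 μGy/h
B: 26.5 × (0.965/11.4)² = 0.1899 μGy/h
C: 98.3 × (1.36/14.2)² = 0.9017 μGy/h
Total = 7.344 + 0.1899 + 0.9017 = 8.436 μGy/h.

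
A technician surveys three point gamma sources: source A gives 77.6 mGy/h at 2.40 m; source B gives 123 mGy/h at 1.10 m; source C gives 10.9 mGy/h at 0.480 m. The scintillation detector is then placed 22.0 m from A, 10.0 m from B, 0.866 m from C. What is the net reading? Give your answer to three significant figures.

5.76 mGy/h

By superposition, sum each source's inverse-square contribution:
A: 77.6 × (2.40/22.0)² = 0.9235 mGy/h
B: 123 × (1.10/10.0)² = 1.488 mGy/h
C: 10.9 × (0.480/0.866)² = 3.349 mGy/h
Total = 0.9235 + 1.488 + 3.349 = 5.761 mGy/h.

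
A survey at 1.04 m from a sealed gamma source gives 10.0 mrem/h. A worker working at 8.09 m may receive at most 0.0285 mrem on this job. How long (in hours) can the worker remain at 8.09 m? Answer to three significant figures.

0.172 h

By the inverse-square law, rate at 8.09 m:
(1.04/8.09)² = 0.01653, so 10.0 × 0.01653 = 0.1653 mrem/h.
Stay time = 0.0285 mrem ÷ 0.1653 mrem/h = 0.1724 h.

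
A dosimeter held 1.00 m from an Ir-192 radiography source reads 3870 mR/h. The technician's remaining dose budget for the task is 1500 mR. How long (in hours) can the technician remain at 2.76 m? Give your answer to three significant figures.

2.95 h

Applying the 1/r² law, rate at 2.76 m:
3870 × (1.00/2.76)² = 3870 × 0.1313 = 508.1 mR/h.
Stay time = 1500 mR ÷ 508.1 mR/h = 2.952 h.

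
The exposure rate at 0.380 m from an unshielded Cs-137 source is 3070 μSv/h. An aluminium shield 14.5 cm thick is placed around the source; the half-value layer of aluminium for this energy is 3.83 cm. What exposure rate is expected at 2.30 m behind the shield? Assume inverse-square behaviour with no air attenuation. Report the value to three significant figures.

Distance alone: 3070 × (0.380/2.30)² = 3070 × 0.02730 = 83.81 μSv/h.
Shield: 14.5/3.83 = 3.786 half-value layers → attenuation 2^(−3.786) = 0.07249.
Combined: 83.81 × 0.07249 = 6.075 μSv/h.

6.08 μSv/h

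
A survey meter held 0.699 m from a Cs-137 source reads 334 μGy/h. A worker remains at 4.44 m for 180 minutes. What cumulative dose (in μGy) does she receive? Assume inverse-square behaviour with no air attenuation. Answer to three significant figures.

24.8 μGy

Since intensity falls as 1/r², rate at 4.44 m:
334 × (0.699/4.44)² = 334 × 0.02478 = 8.277 μGy/h.
Dose = rate × time = 8.277 μGy/h × 3.000 h = 24.83 μGy.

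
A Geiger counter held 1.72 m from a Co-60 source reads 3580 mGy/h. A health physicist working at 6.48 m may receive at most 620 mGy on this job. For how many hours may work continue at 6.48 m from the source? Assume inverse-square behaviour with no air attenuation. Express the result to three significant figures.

Using I₁d₁² = I₂d₂², rate at 6.48 m:
(1.72/6.48)² = 0.07045, so 3580 × 0.07045 = 252.2 mGy/h.
Stay time = 620 mGy ÷ 252.2 mGy/h = 2.458 h.

2.46 h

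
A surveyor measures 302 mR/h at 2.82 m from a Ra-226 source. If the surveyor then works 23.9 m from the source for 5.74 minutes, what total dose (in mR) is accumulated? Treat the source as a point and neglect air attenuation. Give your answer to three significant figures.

0.402 mR

By the inverse-square law, rate at 23.9 m:
302 × (2.82/23.9)² = 302 × 0.01392 = 4.204 mR/h.
Dose = rate × time = 4.204 mR/h × 0.09567 h = 0.4022 mR.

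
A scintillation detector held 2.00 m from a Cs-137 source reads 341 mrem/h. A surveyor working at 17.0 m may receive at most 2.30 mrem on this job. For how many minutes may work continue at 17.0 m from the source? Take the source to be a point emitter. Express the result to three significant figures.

29.2 min

Intensity scales as (d₁/d₂)², so rate at 17.0 m:
(2.00/17.0)² = 0.01384, so 341 × 0.01384 = 4.719 mrem/h.
Stay time = 2.30 mrem ÷ 4.719 mrem/h = 0.4874 h = 29.24 min.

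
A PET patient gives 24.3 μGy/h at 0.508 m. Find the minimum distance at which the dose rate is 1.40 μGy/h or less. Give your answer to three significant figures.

Intensity scales as (d₁/d₂)², so d₂ = d₁·√(I₁/I₂).
I₁/I₂ = 24.3/1.40 = 17.36, so d₂ = 0.508 × √17.36 = 2.117 m.

2.12 m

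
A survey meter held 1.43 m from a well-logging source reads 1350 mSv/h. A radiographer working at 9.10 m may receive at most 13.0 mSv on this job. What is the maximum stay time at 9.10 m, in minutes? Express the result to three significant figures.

Applying the 1/r² law, rate at 9.10 m:
1350 × (1.43/9.10)² = 1350 × 0.02469 = 33.33 mSv/h.
Stay time = 13.0 mSv ÷ 33.33 mSv/h = 0.3900 h = 23.40 min.

23.4 min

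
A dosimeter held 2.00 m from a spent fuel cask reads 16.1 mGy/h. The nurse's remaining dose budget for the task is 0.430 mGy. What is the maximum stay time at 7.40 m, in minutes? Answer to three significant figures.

21.9 min

Using I₁d₁² = I₂d₂², rate at 7.40 m:
16.1 × (2.00/7.40)² = 16.1 × 0.07305 = 1.176 mGy/h.
Stay time = 0.430 mGy ÷ 1.176 mGy/h = 0.3656 h = 21.94 min.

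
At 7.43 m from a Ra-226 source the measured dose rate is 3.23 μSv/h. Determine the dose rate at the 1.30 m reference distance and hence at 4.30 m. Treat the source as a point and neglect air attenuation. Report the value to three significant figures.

106 μSv/h; 9.64 μSv/h

Since intensity falls as 1/r²,
At 1.30 m: 3.23 × (7.43/1.30)² = 3.23 × 32.67 = 105.5 μSv/h
At 4.30 m: (1.30/4.30)² = 0.09140, so 105.5 × 0.09140 = 9.643 μSv/h.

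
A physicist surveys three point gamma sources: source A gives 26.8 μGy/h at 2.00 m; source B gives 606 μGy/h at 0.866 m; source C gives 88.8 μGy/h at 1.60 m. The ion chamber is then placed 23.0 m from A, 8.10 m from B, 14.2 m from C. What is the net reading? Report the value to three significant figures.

8.26 μGy/h

Each source contributes Iᵢ·(dᵢ/rᵢ)²; contributions add.
A: 26.8 × (2.00/23.0)² = 0.2026 μGy/h
B: 606 × (0.866/8.10)² = 6.927 μGy/h
C: 88.8 × (1.60/14.2)² = 1.127 μGy/h
Total = 0.2026 + 6.927 + 1.127 = 8.257 μGy/h.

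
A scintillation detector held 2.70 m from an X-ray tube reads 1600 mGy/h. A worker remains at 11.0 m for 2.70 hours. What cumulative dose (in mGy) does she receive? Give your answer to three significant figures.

Intensity scales as (d₁/d₂)², so rate at 11.0 m:
(2.70/11.0)² = 0.06025, so 1600 × 0.06025 = 96.40 mGy/h.
Dose = rate × time = 96.40 mGy/h × 2.700 h = 260.3 mGy.

260 mGy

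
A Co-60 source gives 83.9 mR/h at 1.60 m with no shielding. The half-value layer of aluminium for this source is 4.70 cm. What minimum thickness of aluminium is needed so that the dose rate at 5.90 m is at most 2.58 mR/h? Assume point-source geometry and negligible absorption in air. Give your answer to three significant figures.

At 5.90 m, distance alone gives (1.60/5.90)² = 0.07354, so 83.9 × 0.07354 = 6.170 mR/h.
Further attenuation needed: 6.170/2.58 = 2.391.
n = log₂(2.391) = 1.258 half-value layers.
Thickness = 1.258 × 4.70 cm = 5.913 cm.

5.91 cm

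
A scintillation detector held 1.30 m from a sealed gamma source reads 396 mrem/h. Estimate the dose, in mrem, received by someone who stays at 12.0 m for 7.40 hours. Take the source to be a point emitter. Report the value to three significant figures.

Intensity scales as (d₁/d₂)², so rate at 12.0 m:
(1.30/12.0)² = 0.01174, so 396 × 0.01174 = 4.649 mrem/h.
Dose = rate × time = 4.649 mrem/h × 7.400 h = 34.40 mrem.

34.4 mrem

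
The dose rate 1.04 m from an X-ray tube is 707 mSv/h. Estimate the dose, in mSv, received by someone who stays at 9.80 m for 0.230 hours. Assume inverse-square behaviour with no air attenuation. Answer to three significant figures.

Since intensity falls as 1/r², rate at 9.80 m:
707 × (1.04/9.80)² = 707 × 0.01126 = 7.961 mSv/h.
Dose = rate × time = 7.961 mSv/h × 0.2300 h = 1.831 mSv.

1.83 mSv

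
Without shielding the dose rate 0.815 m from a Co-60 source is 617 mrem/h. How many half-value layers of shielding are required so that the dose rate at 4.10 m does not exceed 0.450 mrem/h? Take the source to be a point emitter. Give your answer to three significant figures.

5.76 half-value layers

At 4.10 m, distance alone gives 617 × (0.815/4.10)² = 617 × 0.03951 = 24.38 mrem/h.
Further attenuation needed: 24.38/0.450 = 54.18.
n = log₂(54.18) = 5.760 half-value layers.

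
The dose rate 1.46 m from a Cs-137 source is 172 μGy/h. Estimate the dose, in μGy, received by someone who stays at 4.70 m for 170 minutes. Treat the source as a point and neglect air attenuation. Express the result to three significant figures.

47.0 μGy

Applying the 1/r² law, rate at 4.70 m:
172 × (1.46/4.70)² = 172 × 0.09650 = 16.60 μGy/h.
Dose = rate × time = 16.60 μGy/h × 2.833 h = 47.03 μGy.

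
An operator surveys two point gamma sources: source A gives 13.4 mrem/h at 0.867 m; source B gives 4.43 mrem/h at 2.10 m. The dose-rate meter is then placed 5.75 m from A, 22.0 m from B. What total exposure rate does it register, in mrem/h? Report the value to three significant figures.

0.345 mrem/h

Each source contributes Iᵢ·(dᵢ/rᵢ)²; contributions add.
A: 13.4 × (0.867/5.75)² = 0.3047 mrem/h
B: 4.43 × (2.10/22.0)² = 0.04036 mrem/h
Total = 0.3047 + 0.04036 = 0.3451 mrem/h.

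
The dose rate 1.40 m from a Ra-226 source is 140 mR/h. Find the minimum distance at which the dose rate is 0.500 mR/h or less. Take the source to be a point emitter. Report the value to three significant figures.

23.4 m

Applying the 1/r² law, d₂ = d₁·√(I₁/I₂).
I₁/I₂ = 140/0.500 = 280.0, so d₂ = 1.40 × √280.0 = 23.43 m.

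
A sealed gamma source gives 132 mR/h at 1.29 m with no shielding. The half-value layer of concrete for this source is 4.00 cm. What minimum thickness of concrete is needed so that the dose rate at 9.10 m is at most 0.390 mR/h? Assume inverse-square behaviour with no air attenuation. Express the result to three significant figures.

11.1 cm

At 9.10 m, distance alone gives (1.29/9.10)² = 0.02010, so 132 × 0.02010 = 2.653 mR/h.
Further attenuation needed: 2.653/0.390 = 6.803.
n = log₂(6.803) = 2.766 half-value layers.
Thickness = 2.766 × 4.00 cm = 11.06 cm.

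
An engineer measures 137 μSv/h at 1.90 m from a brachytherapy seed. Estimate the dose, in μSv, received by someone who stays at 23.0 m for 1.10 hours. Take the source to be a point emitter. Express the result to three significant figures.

By the inverse-square law, rate at 23.0 m:
137 × (1.90/23.0)² = 137 × 0.006824 = 0.9349 μSv/h.
Dose = rate × time = 0.9349 μSv/h × 1.100 h = 1.028 μSv.

1.03 μSv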